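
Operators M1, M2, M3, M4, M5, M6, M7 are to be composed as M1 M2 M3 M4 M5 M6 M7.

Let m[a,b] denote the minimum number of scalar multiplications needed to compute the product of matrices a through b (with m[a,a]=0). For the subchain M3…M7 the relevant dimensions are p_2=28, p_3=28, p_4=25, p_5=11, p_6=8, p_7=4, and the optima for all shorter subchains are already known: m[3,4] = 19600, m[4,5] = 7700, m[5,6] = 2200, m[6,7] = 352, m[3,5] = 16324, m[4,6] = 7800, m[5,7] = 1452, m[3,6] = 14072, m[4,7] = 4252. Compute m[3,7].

m[3,7] = min over k∈[3,6] of m[3,k]+m[k+1,7]+p_{2}·p_k·p_{7}.
k=3: 0 + 4252 + 28·28·4 = 7388; k=4: 19600 + 1452 + 28·25·4 = 23852; k=5: 16324 + 352 + 28·11·4 = 17908; k=6: 14072 + 0 + 28·8·4 = 14968.
Minimum: 7388 at k=3.

7388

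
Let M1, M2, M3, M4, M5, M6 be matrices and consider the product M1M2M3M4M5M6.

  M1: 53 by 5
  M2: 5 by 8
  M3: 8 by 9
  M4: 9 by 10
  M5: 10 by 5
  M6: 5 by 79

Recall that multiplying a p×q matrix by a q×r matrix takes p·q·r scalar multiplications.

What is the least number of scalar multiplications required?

Adjacent pairs: M1M2 = 53·5·8 = 2120; M2M3 = 5·8·9 = 360; M3M4 = 8·9·10 = 720; M4M5 = 9·10·5 = 450; M5M6 = 10·5·79 = 3950.
Length 3: M1..M3: k=1: 0+360+53·5·9=2745; k=2: 2120+0+53·8·9=5936 → min 2745 | M2..M4: k=2: 0+720+5·8·10=1120; k=3: 360+0+5·9·10=810 → min 810 | M3..M5: k=3: 0+450+8·9·5=810; k=4: 720+0+8·10·5=1120 → min 810 | M4..M6: k=4: 0+3950+9·10·79=11060; k=5: 450+0+9·5·79=4005 → min 4005.
Length 4: M1..M4: k=1: 0+810+53·5·10=3460; k=2: 2120+720+53·8·10=7080; k=3: 2745+0+53·9·10=7515 → min 3460 | M2..M5: k=2: 0+810+5·8·5=1010; k=3: 360+450+5·9·5=1035; k=4: 810+0+5·10·5=1060 → min 1010 | M3..M6: k=3: 0+4005+8·9·79=9693; k=4: 720+3950+8·10·79=10990; k=5: 810+0+8·5·79=3970 → min 3970.
Length 5: M1..M5: k=1: 0+1010+53·5·5=2335; k=2: 2120+810+53·8·5=5050; k=3: 2745+450+53·9·5=5580; k=4: 3460+0+53·10·5=6110 → min 2335 | M2..M6: k=2: 0+3970+5·8·79=7130; k=3: 360+4005+5·9·79=7920; k=4: 810+3950+5·10·79=8710; k=5: 1010+0+5·5·79=2985 → min 2985.
Length 6: M1..M6: k=1: 0+2985+53·5·79=23920; k=2: 2120+3970+53·8·79=39586; k=3: 2745+4005+53·9·79=44433; k=4: 3460+3950+53·10·79=49280; k=5: 2335+0+53·5·79=23270 → min 23270.
Optimal order: ((M1(M2(M3(M4M5))))M6) with cost 23270.

23270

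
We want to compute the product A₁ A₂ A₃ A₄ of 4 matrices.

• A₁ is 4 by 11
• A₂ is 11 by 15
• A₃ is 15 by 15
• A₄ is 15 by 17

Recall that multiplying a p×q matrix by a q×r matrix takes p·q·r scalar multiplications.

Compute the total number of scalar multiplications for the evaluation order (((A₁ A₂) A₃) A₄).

2580

(A₁ A₂): 4×11 by 11×15 → 4×15, cost 4·11·15 = 660
((A₁ A₂) A₃): 4×15 by 15×15 → 4×15, cost 4·15·15 = 900; cumulative 1560
(((A₁ A₂) A₃) A₄): 4×15 by 15×17 → 4×17, cost 4·15·17 = 1020; cumulative 2580
Total: 2580 scalar multiplications.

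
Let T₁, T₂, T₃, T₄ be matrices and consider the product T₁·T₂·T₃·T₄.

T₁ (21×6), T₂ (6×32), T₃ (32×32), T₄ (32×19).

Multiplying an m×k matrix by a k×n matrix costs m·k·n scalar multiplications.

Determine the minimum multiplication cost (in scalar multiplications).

Adjacent pairs: T₁T₂ = 21·6·32 = 4032; T₂T₃ = 6·32·32 = 6144; T₃T₄ = 32·32·19 = 19456.
Length 3: T₁..T₃: k=1: 0+6144+21·6·32=10176; k=2: 4032+0+21·32·32=25536 → min 10176 | T₂..T₄: k=2: 0+19456+6·32·19=23104; k=3: 6144+0+6·32·19=9792 → min 9792.
Length 4: T₁..T₄: k=1: 0+9792+21·6·19=12186; k=2: 4032+19456+21·32·19=36256; k=3: 10176+0+21·32·19=22944 → min 12186.
Optimal order: (T₁·((T₂·T₃)·T₄)) with cost 12186.

12186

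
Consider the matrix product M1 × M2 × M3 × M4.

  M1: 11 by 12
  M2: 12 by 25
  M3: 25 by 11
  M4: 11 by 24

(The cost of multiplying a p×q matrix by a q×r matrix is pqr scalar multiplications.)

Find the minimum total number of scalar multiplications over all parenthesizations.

7656

Adjacent pairs: M1M2 = 11·12·25 = 3300; M2M3 = 12·25·11 = 3300; M3M4 = 25·11·24 = 6600.
Length 3: M1..M3: k=1: 0+3300+11·12·11=4752; k=2: 3300+0+11·25·11=6325 → min 4752 | M2..M4: k=2: 0+6600+12·25·24=13800; k=3: 3300+0+12·11·24=6468 → min 6468.
Length 4: M1..M4: k=1: 0+6468+11·12·24=9636; k=2: 3300+6600+11·25·24=16500; k=3: 4752+0+11·11·24=7656 → min 7656.
Optimal order: ((M1 × (M2 × M3)) × M4) with cost 7656.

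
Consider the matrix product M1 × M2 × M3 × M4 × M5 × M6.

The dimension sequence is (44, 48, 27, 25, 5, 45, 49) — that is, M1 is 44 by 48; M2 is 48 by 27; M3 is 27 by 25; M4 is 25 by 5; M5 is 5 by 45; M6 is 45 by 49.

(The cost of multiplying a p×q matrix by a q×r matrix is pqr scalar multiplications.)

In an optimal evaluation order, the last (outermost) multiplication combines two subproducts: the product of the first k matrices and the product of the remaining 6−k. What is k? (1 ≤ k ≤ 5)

4

Adjacent pairs: M1M2 = 44·48·27 = 57024; M2M3 = 48·27·25 = 32400; M3M4 = 27·25·5 = 3375; M4M5 = 25·5·45 = 5625; M5M6 = 5·45·49 = 11025.
Length 3: M1..M3: k=1: 0+32400+44·48·25=85200; k=2: 57024+0+44·27·25=86724 → min 85200 | M2..M4: k=2: 0+3375+48·27·5=9855; k=3: 32400+0+48·25·5=38400 → min 9855 | M3..M5: k=3: 0+5625+27·25·45=36000; k=4: 3375+0+27·5·45=9450 → min 9450 | M4..M6: k=4: 0+11025+25·5·49=17150; k=5: 5625+0+25·45·49=60750 → min 17150.
Length 4: M1..M4: k=1: 0+9855+44·48·5=20415; k=2: 57024+3375+44·27·5=66339; k=3: 85200+0+44·25·5=90700 → min 20415 | M2..M5: k=2: 0+9450+48·27·45=67770; k=3: 32400+5625+48·25·45=92025; k=4: 9855+0+48·5·45=20655 → min 20655 | M3..M6: k=3: 0+17150+27·25·49=50225; k=4: 3375+11025+27·5·49=21015; k=5: 9450+0+27·45·49=68985 → min 21015.
Length 5: M1..M5: k=1: 0+20655+44·48·45=115695; k=2: 57024+9450+44·27·45=119934; k=3: 85200+5625+44·25·45=140325; k=4: 20415+0+44·5·45=30315 → min 30315 | M2..M6: k=2: 0+21015+48·27·49=84519; k=3: 32400+17150+48·25·49=108350; k=4: 9855+11025+48·5·49=32640; k=5: 20655+0+48·45·49=126495 → min 32640.
Top-level splits: k=1: (M1..M1)·(M2..M6) → 0+32640+44·48·49 = 136128; k=2: (M1..M2)·(M3..M6) → 57024+21015+44·27·49 = 136251; k=3: (M1..M3)·(M4..M6) → 85200+17150+44·25·49 = 156250; k=4: (M1..M4)·(M5..M6) → 20415+11025+44·5·49 = 42220; k=5: (M1..M5)·(M6..M6) → 30315+0+44·45·49 = 127335.
Best split is after M4, i.e. k = 4.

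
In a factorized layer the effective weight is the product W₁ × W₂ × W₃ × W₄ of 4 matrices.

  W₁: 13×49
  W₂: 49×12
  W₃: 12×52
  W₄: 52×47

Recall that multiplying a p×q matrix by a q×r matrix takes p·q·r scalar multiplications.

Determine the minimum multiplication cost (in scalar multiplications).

44304

Adjacent pairs: W₁W₂ = 13·49·12 = 7644; W₂W₃ = 49·12·52 = 30576; W₃W₄ = 12·52·47 = 29328.
Length 3: W₁..W₃: k=1: 0+30576+13·49·52=63700; k=2: 7644+0+13·12·52=15756 → min 15756 | W₂..W₄: k=2: 0+29328+49·12·47=56964; k=3: 30576+0+49·52·47=150332 → min 56964.
Length 4: W₁..W₄: k=1: 0+56964+13·49·47=86903; k=2: 7644+29328+13·12·47=44304; k=3: 15756+0+13·52·47=47528 → min 44304.
Optimal order: ((W₁ × W₂) × (W₃ × W₄)) with cost 44304.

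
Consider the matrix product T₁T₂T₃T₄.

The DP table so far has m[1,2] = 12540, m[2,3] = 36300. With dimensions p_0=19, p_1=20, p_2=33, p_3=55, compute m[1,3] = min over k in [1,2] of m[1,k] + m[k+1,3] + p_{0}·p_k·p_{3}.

47025

m[1,3] = min over k∈[1,2] of m[1,k]+m[k+1,3]+p_{0}·p_k·p_{3}.
k=1: 0 + 36300 + 19·20·55 = 57200; k=2: 12540 + 0 + 19·33·55 = 47025.
Minimum: 47025 at k=2.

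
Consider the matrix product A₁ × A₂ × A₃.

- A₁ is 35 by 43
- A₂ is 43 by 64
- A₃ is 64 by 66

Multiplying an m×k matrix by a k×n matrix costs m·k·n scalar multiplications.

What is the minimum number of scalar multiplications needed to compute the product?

Order (A₁ × (A₂ × A₃)): (A₂ × A₃): 43×64 by 64×66 → 43×66, cost 43·64·66 = 181632; (A₁ × (A₂ × A₃)): 35×43 by 43×66 → 35×66, cost 35·43·66 = 99330; cumulative 280962. Total 280962.
Order ((A₁ × A₂) × A₃): (A₁ × A₂): 35×43 by 43×64 → 35×64, cost 35·43·64 = 96320; ((A₁ × A₂) × A₃): 35×64 by 64×66 → 35×66, cost 35·64·66 = 147840; cumulative 244160. Total 244160.
Minimum: 244160.

244160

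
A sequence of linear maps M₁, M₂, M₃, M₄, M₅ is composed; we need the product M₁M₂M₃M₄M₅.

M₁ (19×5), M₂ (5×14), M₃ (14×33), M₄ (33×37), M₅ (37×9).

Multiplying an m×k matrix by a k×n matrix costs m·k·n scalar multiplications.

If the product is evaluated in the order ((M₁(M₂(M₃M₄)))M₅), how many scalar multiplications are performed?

29526

(M₃M₄): 14×33 by 33×37 → 14×37, cost 14·33·37 = 17094
(M₂(M₃M₄)): 5×14 by 14×37 → 5×37, cost 5·14·37 = 2590; cumulative 19684
(M₁(M₂(M₃M₄))): 19×5 by 5×37 → 19×37, cost 19·5·37 = 3515; cumulative 23199
((M₁(M₂(M₃M₄)))M₅): 19×37 by 37×9 → 19×9, cost 19·37·9 = 6327; cumulative 29526
Total: 29526 scalar multiplications.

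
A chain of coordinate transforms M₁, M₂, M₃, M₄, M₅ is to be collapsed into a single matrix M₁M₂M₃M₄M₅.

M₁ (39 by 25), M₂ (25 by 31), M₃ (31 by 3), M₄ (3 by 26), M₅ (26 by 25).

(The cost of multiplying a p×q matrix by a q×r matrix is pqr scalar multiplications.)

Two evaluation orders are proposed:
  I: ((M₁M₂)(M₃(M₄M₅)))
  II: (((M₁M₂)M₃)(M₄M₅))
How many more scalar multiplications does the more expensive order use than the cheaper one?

Order I = ((M₁M₂)(M₃(M₄M₅))): (M₁M₂): 39×25 by 25×31 → 39×31, cost 39·25·31 = 30225; (M₄M₅): 3×26 by 26×25 → 3×25, cost 3·26·25 = 1950; (M₃(M₄M₅)): 31×3 by 3×25 → 31×25, cost 31·3·25 = 2325; cumulative 4275; ((M₁M₂)(M₃(M₄M₅))): 39×31 by 31×25 → 39×25, cost 39·31·25 = 30225; cumulative 64725. Total 64725.
Order II = (((M₁M₂)M₃)(M₄M₅)): (M₁M₂): 39×25 by 25×31 → 39×31, cost 39·25·31 = 30225; ((M₁M₂)M₃): 39×31 by 31×3 → 39×3, cost 39·31·3 = 3627; cumulative 33852; (M₄M₅): 3×26 by 26×25 → 3×25, cost 3·26·25 = 1950; (((M₁M₂)M₃)(M₄M₅)): 39×3 by 3×25 → 39×25, cost 39·3·25 = 2925; cumulative 38727. Total 38727.
Difference: |64725 − 38727| = 25998.

25998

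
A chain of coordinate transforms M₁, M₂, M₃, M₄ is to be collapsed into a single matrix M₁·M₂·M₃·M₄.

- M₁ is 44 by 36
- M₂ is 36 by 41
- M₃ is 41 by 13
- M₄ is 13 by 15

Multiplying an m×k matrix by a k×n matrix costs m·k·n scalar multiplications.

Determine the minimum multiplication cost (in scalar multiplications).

Adjacent pairs: M₁M₂ = 44·36·41 = 64944; M₂M₃ = 36·41·13 = 19188; M₃M₄ = 41·13·15 = 7995.
Length 3: M₁..M₃: k=1: 0+19188+44·36·13=39780; k=2: 64944+0+44·41·13=88396 → min 39780 | M₂..M₄: k=2: 0+7995+36·41·15=30135; k=3: 19188+0+36·13·15=26208 → min 26208.
Length 4: M₁..M₄: k=1: 0+26208+44·36·15=49968; k=2: 64944+7995+44·41·15=99999; k=3: 39780+0+44·13·15=48360 → min 48360.
Optimal order: ((M₁·(M₂·M₃))·M₄) with cost 48360.

48360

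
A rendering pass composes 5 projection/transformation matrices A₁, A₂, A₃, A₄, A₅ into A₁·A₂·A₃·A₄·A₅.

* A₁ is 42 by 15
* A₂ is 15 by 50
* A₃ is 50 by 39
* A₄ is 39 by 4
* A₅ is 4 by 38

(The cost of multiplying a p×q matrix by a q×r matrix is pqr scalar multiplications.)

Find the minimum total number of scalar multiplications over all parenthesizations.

19704

Adjacent pairs: A₁A₂ = 42·15·50 = 31500; A₂A₃ = 15·50·39 = 29250; A₃A₄ = 50·39·4 = 7800; A₄A₅ = 39·4·38 = 5928.
Length 3: A₁..A₃: k=1: 0+29250+42·15·39=53820; k=2: 31500+0+42·50·39=113400 → min 53820 | A₂..A₄: k=2: 0+7800+15·50·4=10800; k=3: 29250+0+15·39·4=31590 → min 10800 | A₃..A₅: k=3: 0+5928+50·39·38=80028; k=4: 7800+0+50·4·38=15400 → min 15400.
Length 4: A₁..A₄: k=1: 0+10800+42·15·4=13320; k=2: 31500+7800+42·50·4=47700; k=3: 53820+0+42·39·4=60372 → min 13320 | A₂..A₅: k=2: 0+15400+15·50·38=43900; k=3: 29250+5928+15·39·38=57408; k=4: 10800+0+15·4·38=13080 → min 13080.
Length 5: A₁..A₅: k=1: 0+13080+42·15·38=37020; k=2: 31500+15400+42·50·38=126700; k=3: 53820+5928+42·39·38=121992; k=4: 13320+0+42·4·38=19704 → min 19704.
Optimal order: ((A₁·(A₂·(A₃·A₄)))·A₅) with cost 19704.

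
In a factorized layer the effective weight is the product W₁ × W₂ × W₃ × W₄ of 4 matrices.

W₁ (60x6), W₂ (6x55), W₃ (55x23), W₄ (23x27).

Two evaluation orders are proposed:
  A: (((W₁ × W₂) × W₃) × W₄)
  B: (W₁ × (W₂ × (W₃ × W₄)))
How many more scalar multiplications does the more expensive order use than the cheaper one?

Order A = (((W₁ × W₂) × W₃) × W₄): (W₁ × W₂): 60×6 by 6×55 → 60×55, cost 60·6·55 = 19800; ((W₁ × W₂) × W₃): 60×55 by 55×23 → 60×23, cost 60·55·23 = 75900; cumulative 95700; (((W₁ × W₂) × W₃) × W₄): 60×23 by 23×27 → 60×27, cost 60·23·27 = 37260; cumulative 132960. Total 132960.
Order B = (W₁ × (W₂ × (W₃ × W₄))): (W₃ × W₄): 55×23 by 23×27 → 55×27, cost 55·23·27 = 34155; (W₂ × (W₃ × W₄)): 6×55 by 55×27 → 6×27, cost 6·55·27 = 8910; cumulative 43065; (W₁ × (W₂ × (W₃ × W₄))): 60×6 by 6×27 → 60×27, cost 60·6·27 = 9720; cumulative 52785. Total 52785.
Difference: |132960 − 52785| = 80175.

80175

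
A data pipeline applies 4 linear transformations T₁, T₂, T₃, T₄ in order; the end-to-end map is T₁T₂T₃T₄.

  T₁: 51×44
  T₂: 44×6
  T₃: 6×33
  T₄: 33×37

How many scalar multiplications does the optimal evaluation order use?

Adjacent pairs: T₁T₂ = 51·44·6 = 13464; T₂T₃ = 44·6·33 = 8712; T₃T₄ = 6·33·37 = 7326.
Length 3: T₁..T₃: k=1: 0+8712+51·44·33=82764; k=2: 13464+0+51·6·33=23562 → min 23562 | T₂..T₄: k=2: 0+7326+44·6·37=17094; k=3: 8712+0+44·33·37=62436 → min 17094.
Length 4: T₁..T₄: k=1: 0+17094+51·44·37=100122; k=2: 13464+7326+51·6·37=32112; k=3: 23562+0+51·33·37=85833 → min 32112.
Optimal order: ((T₁T₂)(T₃T₄)) with cost 32112.

32112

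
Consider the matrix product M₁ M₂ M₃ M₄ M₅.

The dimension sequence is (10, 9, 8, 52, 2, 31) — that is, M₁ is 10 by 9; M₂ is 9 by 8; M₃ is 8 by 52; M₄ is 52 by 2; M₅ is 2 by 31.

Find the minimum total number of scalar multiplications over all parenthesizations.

Adjacent pairs: M₁M₂ = 10·9·8 = 720; M₂M₃ = 9·8·52 = 3744; M₃M₄ = 8·52·2 = 832; M₄M₅ = 52·2·31 = 3224.
Length 3: M₁..M₃: k=1: 0+3744+10·9·52=8424; k=2: 720+0+10·8·52=4880 → min 4880 | M₂..M₄: k=2: 0+832+9·8·2=976; k=3: 3744+0+9·52·2=4680 → min 976 | M₃..M₅: k=3: 0+3224+8·52·31=16120; k=4: 832+0+8·2·31=1328 → min 1328.
Length 4: M₁..M₄: k=1: 0+976+10·9·2=1156; k=2: 720+832+10·8·2=1712; k=3: 4880+0+10·52·2=5920 → min 1156 | M₂..M₅: k=2: 0+1328+9·8·31=3560; k=3: 3744+3224+9·52·31=21476; k=4: 976+0+9·2·31=1534 → min 1534.
Length 5: M₁..M₅: k=1: 0+1534+10·9·31=4324; k=2: 720+1328+10·8·31=4528; k=3: 4880+3224+10·52·31=24224; k=4: 1156+0+10·2·31=1776 → min 1776.
Optimal order: ((M₁ (M₂ (M₃ M₄))) M₅) with cost 1776.

1776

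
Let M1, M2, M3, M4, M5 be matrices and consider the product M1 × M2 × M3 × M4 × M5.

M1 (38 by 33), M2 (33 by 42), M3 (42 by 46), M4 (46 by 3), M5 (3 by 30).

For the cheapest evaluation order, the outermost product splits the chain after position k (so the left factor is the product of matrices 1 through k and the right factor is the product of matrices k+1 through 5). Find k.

4

Adjacent pairs: M1M2 = 38·33·42 = 52668; M2M3 = 33·42·46 = 63756; M3M4 = 42·46·3 = 5796; M4M5 = 46·3·30 = 4140.
Length 3: M1..M3: k=1: 0+63756+38·33·46=121440; k=2: 52668+0+38·42·46=126084 → min 121440 | M2..M4: k=2: 0+5796+33·42·3=9954; k=3: 63756+0+33·46·3=68310 → min 9954 | M3..M5: k=3: 0+4140+42·46·30=62100; k=4: 5796+0+42·3·30=9576 → min 9576.
Length 4: M1..M4: k=1: 0+9954+38·33·3=13716; k=2: 52668+5796+38·42·3=63252; k=3: 121440+0+38·46·3=126684 → min 13716 | M2..M5: k=2: 0+9576+33·42·30=51156; k=3: 63756+4140+33·46·30=113436; k=4: 9954+0+33·3·30=12924 → min 12924.
Top-level splits: k=1: (M1..M1)·(M2..M5) → 0+12924+38·33·30 = 50544; k=2: (M1..M2)·(M3..M5) → 52668+9576+38·42·30 = 110124; k=3: (M1..M3)·(M4..M5) → 121440+4140+38·46·30 = 178020; k=4: (M1..M4)·(M5..M5) → 13716+0+38·3·30 = 17136.
Best split is after M4, i.e. k = 4.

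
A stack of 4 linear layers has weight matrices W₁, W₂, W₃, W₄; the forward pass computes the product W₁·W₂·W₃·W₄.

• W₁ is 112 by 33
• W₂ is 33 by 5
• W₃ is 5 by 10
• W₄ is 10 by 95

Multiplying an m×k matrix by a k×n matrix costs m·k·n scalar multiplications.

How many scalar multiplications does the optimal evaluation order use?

Adjacent pairs: W₁W₂ = 112·33·5 = 18480; W₂W₃ = 33·5·10 = 1650; W₃W₄ = 5·10·95 = 4750.
Length 3: W₁..W₃: k=1: 0+1650+112·33·10=38610; k=2: 18480+0+112·5·10=24080 → min 24080 | W₂..W₄: k=2: 0+4750+33·5·95=20425; k=3: 1650+0+33·10·95=33000 → min 20425.
Length 4: W₁..W₄: k=1: 0+20425+112·33·95=371545; k=2: 18480+4750+112·5·95=76430; k=3: 24080+0+112·10·95=130480 → min 76430.
Optimal order: ((W₁·W₂)·(W₃·W₄)) with cost 76430.

76430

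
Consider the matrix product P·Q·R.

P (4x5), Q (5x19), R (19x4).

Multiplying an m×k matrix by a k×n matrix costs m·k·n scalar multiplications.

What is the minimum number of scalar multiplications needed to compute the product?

Order (P·(Q·R)): (Q·R): 5×19 by 19×4 → 5×4, cost 5·19·4 = 380; (P·(Q·R)): 4×5 by 5×4 → 4×4, cost 4·5·4 = 80; cumulative 460. Total 460.
Order ((P·Q)·R): (P·Q): 4×5 by 5×19 → 4×19, cost 4·5·19 = 380; ((P·Q)·R): 4×19 by 19×4 → 4×4, cost 4·19·4 = 304; cumulative 684. Total 684.
Minimum: 460.

460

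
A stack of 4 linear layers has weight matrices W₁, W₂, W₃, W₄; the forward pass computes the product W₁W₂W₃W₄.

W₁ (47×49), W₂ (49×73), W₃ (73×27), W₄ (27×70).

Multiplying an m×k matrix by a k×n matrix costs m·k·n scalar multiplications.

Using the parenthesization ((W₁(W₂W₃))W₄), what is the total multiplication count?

247590

(W₂W₃): 49×73 by 73×27 → 49×27, cost 49·73·27 = 96579
(W₁(W₂W₃)): 47×49 by 49×27 → 47×27, cost 47·49·27 = 62181; cumulative 158760
((W₁(W₂W₃))W₄): 47×27 by 27×70 → 47×70, cost 47·27·70 = 88830; cumulative 247590
Total: 247590 scalar multiplications.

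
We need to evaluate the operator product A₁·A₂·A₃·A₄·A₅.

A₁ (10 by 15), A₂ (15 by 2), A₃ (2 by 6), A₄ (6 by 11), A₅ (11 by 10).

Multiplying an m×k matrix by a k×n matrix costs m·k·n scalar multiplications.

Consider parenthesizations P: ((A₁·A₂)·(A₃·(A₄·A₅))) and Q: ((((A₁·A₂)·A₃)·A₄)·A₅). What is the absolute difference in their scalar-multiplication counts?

900

Order P = ((A₁·A₂)·(A₃·(A₄·A₅))): (A₁·A₂): 10×15 by 15×2 → 10×2, cost 10·15·2 = 300; (A₄·A₅): 6×11 by 11×10 → 6×10, cost 6·11·10 = 660; (A₃·(A₄·A₅)): 2×6 by 6×10 → 2×10, cost 2·6·10 = 120; cumulative 780; ((A₁·A₂)·(A₃·(A₄·A₅))): 10×2 by 2×10 → 10×10, cost 10·2·10 = 200; cumulative 1280. Total 1280.
Order Q = ((((A₁·A₂)·A₃)·A₄)·A₅): (A₁·A₂): 10×15 by 15×2 → 10×2, cost 10·15·2 = 300; ((A₁·A₂)·A₃): 10×2 by 2×6 → 10×6, cost 10·2·6 = 120; cumulative 420; (((A₁·A₂)·A₃)·A₄): 10×6 by 6×11 → 10×11, cost 10·6·11 = 660; cumulative 1080; ((((A₁·A₂)·A₃)·A₄)·A₅): 10×11 by 11×10 → 10×10, cost 10·11·10 = 1100; cumulative 2180. Total 2180.
Difference: |1280 − 2180| = 900.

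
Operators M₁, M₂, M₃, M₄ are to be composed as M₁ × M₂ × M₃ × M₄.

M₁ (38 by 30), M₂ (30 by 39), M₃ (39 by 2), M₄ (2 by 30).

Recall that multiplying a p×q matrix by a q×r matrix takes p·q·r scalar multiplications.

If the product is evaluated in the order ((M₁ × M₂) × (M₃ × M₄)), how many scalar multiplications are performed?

91260

(M₁ × M₂): 38×30 by 30×39 → 38×39, cost 38·30·39 = 44460
(M₃ × M₄): 39×2 by 2×30 → 39×30, cost 39·2·30 = 2340
((M₁ × M₂) × (M₃ × M₄)): 38×39 by 39×30 → 38×30, cost 38·39·30 = 44460; cumulative 91260
Total: 91260 scalar multiplications.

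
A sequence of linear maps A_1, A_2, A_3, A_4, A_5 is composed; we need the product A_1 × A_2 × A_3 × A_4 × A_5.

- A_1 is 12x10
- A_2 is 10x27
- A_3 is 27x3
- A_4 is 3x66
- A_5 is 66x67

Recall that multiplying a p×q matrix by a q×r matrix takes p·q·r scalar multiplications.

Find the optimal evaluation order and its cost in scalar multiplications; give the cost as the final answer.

16848

Adjacent pairs: A_1A_2 = 12·10·27 = 3240; A_2A_3 = 10·27·3 = 810; A_3A_4 = 27·3·66 = 5346; A_4A_5 = 3·66·67 = 13266.
Length 3: A_1..A_3: k=1: 0+810+12·10·3=1170; k=2: 3240+0+12·27·3=4212 → min 1170 | A_2..A_4: k=2: 0+5346+10·27·66=23166; k=3: 810+0+10·3·66=2790 → min 2790 | A_3..A_5: k=3: 0+13266+27·3·67=18693; k=4: 5346+0+27·66·67=124740 → min 18693.
Length 4: A_1..A_4: k=1: 0+2790+12·10·66=10710; k=2: 3240+5346+12·27·66=29970; k=3: 1170+0+12·3·66=3546 → min 3546 | A_2..A_5: k=2: 0+18693+10·27·67=36783; k=3: 810+13266+10·3·67=16086; k=4: 2790+0+10·66·67=47010 → min 16086.
Length 5: A_1..A_5: k=1: 0+16086+12·10·67=24126; k=2: 3240+18693+12·27·67=43641; k=3: 1170+13266+12·3·67=16848; k=4: 3546+0+12·66·67=56610 → min 16848.
Optimal parenthesization: ((A_1 × (A_2 × A_3)) × (A_4 × A_5)) with cost 16848.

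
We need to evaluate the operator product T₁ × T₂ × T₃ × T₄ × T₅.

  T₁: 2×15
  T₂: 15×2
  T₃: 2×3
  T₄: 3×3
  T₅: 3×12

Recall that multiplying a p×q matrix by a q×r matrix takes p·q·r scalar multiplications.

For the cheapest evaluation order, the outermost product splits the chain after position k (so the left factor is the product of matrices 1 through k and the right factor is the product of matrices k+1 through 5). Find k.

Adjacent pairs: T₁T₂ = 2·15·2 = 60; T₂T₃ = 15·2·3 = 90; T₃T₄ = 2·3·3 = 18; T₄T₅ = 3·3·12 = 108.
Length 3: T₁..T₃: k=1: 0+90+2·15·3=180; k=2: 60+0+2·2·3=72 → min 72 | T₂..T₄: k=2: 0+18+15·2·3=108; k=3: 90+0+15·3·3=225 → min 108 | T₃..T₅: k=3: 0+108+2·3·12=180; k=4: 18+0+2·3·12=90 → min 90.
Length 4: T₁..T₄: k=1: 0+108+2·15·3=198; k=2: 60+18+2·2·3=90; k=3: 72+0+2·3·3=90 → min 90 | T₂..T₅: k=2: 0+90+15·2·12=450; k=3: 90+108+15·3·12=738; k=4: 108+0+15·3·12=648 → min 450.
Top-level splits: k=1: (T₁..T₁)·(T₂..T₅) → 0+450+2·15·12 = 810; k=2: (T₁..T₂)·(T₃..T₅) → 60+90+2·2·12 = 198; k=3: (T₁..T₃)·(T₄..T₅) → 72+108+2·3·12 = 252; k=4: (T₁..T₄)·(T₅..T₅) → 90+0+2·3·12 = 162.
Best split is after T₄, i.e. k = 4.

4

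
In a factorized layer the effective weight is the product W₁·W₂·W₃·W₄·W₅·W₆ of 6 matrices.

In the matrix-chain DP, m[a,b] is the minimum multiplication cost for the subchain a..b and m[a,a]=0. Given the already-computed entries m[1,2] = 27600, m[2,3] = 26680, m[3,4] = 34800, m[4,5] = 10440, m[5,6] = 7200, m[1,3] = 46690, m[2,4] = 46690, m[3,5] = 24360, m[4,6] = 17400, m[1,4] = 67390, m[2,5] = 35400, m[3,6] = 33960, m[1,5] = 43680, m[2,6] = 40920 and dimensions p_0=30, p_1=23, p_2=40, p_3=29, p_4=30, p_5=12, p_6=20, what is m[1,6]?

50880

m[1,6] = min over k∈[1,5] of m[1,k]+m[k+1,6]+p_{0}·p_k·p_{6}.
k=1: 0 + 40920 + 30·23·20 = 54720; k=2: 27600 + 33960 + 30·40·20 = 85560; k=3: 46690 + 17400 + 30·29·20 = 81490; k=4: 67390 + 7200 + 30·30·20 = 92590; k=5: 43680 + 0 + 30·12·20 = 50880.
Minimum: 50880 at k=5.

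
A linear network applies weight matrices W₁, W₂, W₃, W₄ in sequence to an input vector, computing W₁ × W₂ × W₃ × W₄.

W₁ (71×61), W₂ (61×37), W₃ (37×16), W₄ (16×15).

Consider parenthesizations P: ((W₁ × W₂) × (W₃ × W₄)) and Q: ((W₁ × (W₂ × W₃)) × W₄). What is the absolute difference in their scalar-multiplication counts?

Order P = ((W₁ × W₂) × (W₃ × W₄)): (W₁ × W₂): 71×61 by 61×37 → 71×37, cost 71·61·37 = 160247; (W₃ × W₄): 37×16 by 16×15 → 37×15, cost 37·16·15 = 8880; ((W₁ × W₂) × (W₃ × W₄)): 71×37 by 37×15 → 71×15, cost 71·37·15 = 39405; cumulative 208532. Total 208532.
Order Q = ((W₁ × (W₂ × W₃)) × W₄): (W₂ × W₃): 61×37 by 37×16 → 61×16, cost 61·37·16 = 36112; (W₁ × (W₂ × W₃)): 71×61 by 61×16 → 71×16, cost 71·61·16 = 69296; cumulative 105408; ((W₁ × (W₂ × W₃)) × W₄): 71×16 by 16×15 → 71×15, cost 71·16·15 = 17040; cumulative 122448. Total 122448.
Difference: |208532 − 122448| = 86084.

86084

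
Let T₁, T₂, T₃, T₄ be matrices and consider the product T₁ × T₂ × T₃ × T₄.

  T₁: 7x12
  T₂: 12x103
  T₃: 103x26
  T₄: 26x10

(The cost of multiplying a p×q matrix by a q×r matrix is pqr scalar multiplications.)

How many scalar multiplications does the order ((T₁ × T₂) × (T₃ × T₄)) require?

42642

(T₁ × T₂): 7×12 by 12×103 → 7×103, cost 7·12·103 = 8652
(T₃ × T₄): 103×26 by 26×10 → 103×10, cost 103·26·10 = 26780
((T₁ × T₂) × (T₃ × T₄)): 7×103 by 103×10 → 7×10, cost 7·103·10 = 7210; cumulative 42642
Total: 42642 scalar multiplications.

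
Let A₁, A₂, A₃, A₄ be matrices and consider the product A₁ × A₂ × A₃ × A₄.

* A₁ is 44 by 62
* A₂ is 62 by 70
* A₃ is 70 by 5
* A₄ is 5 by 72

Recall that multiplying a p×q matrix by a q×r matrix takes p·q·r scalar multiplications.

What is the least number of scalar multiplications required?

51180

Adjacent pairs: A₁A₂ = 44·62·70 = 190960; A₂A₃ = 62·70·5 = 21700; A₃A₄ = 70·5·72 = 25200.
Length 3: A₁..A₃: k=1: 0+21700+44·62·5=35340; k=2: 190960+0+44·70·5=206360 → min 35340 | A₂..A₄: k=2: 0+25200+62·70·72=337680; k=3: 21700+0+62·5·72=44020 → min 44020.
Length 4: A₁..A₄: k=1: 0+44020+44·62·72=240436; k=2: 190960+25200+44·70·72=437920; k=3: 35340+0+44·5·72=51180 → min 51180.
Optimal order: ((A₁ × (A₂ × A₃)) × A₄) with cost 51180.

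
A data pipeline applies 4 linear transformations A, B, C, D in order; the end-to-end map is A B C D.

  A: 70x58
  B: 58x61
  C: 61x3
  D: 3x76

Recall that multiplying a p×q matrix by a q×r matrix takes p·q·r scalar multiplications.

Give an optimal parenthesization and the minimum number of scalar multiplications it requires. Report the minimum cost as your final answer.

38754

Adjacent pairs: AB = 70·58·61 = 247660; BC = 58·61·3 = 10614; CD = 61·3·76 = 13908.
Length 3: A..C: k=1: 0+10614+70·58·3=22794; k=2: 247660+0+70·61·3=260470 → min 22794 | B..D: k=2: 0+13908+58·61·76=282796; k=3: 10614+0+58·3·76=23838 → min 23838.
Length 4: A..D: k=1: 0+23838+70·58·76=332398; k=2: 247660+13908+70·61·76=586088; k=3: 22794+0+70·3·76=38754 → min 38754.
Optimal parenthesization: ((A (B C)) D) with cost 38754.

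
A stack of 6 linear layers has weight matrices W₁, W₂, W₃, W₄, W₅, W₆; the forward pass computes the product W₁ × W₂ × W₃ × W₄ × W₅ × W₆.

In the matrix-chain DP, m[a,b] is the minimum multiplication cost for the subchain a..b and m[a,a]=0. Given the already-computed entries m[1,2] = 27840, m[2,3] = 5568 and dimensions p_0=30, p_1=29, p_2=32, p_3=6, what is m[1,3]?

10788

m[1,3] = min over k∈[1,2] of m[1,k]+m[k+1,3]+p_{0}·p_k·p_{3}.
k=1: 0 + 5568 + 30·29·6 = 10788; k=2: 27840 + 0 + 30·32·6 = 33600.
Minimum: 10788 at k=1.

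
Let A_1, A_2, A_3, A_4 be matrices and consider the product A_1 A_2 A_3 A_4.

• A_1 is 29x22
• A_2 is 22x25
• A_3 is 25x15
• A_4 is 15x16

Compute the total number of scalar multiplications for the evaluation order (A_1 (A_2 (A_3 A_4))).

(A_3 A_4): 25×15 by 15×16 → 25×16, cost 25·15·16 = 6000
(A_2 (A_3 A_4)): 22×25 by 25×16 → 22×16, cost 22·25·16 = 8800; cumulative 14800
(A_1 (A_2 (A_3 A_4))): 29×22 by 22×16 → 29×16, cost 29·22·16 = 10208; cumulative 25008
Total: 25008 scalar multiplications.

25008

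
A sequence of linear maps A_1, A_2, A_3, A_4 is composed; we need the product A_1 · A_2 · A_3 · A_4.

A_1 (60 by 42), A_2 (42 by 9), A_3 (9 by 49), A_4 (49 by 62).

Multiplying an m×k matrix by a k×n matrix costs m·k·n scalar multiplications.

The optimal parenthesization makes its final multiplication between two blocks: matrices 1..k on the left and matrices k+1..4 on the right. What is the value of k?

Adjacent pairs: A_1A_2 = 60·42·9 = 22680; A_2A_3 = 42·9·49 = 18522; A_3A_4 = 9·49·62 = 27342.
Length 3: A_1..A_3: k=1: 0+18522+60·42·49=142002; k=2: 22680+0+60·9·49=49140 → min 49140 | A_2..A_4: k=2: 0+27342+42·9·62=50778; k=3: 18522+0+42·49·62=146118 → min 50778.
Top-level splits: k=1: (A_1..A_1)·(A_2..A_4) → 0+50778+60·42·62 = 207018; k=2: (A_1..A_2)·(A_3..A_4) → 22680+27342+60·9·62 = 83502; k=3: (A_1..A_3)·(A_4..A_4) → 49140+0+60·49·62 = 231420.
Best split is after A_2, i.e. k = 2.

2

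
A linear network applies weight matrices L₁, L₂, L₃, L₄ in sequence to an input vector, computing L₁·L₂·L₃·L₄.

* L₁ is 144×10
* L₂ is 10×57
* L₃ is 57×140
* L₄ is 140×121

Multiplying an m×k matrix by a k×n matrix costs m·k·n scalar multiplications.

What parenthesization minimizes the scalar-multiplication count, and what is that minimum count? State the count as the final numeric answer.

423440

Adjacent pairs: L₁L₂ = 144·10·57 = 82080; L₂L₃ = 10·57·140 = 79800; L₃L₄ = 57·140·121 = 965580.
Length 3: L₁..L₃: k=1: 0+79800+144·10·140=281400; k=2: 82080+0+144·57·140=1231200 → min 281400 | L₂..L₄: k=2: 0+965580+10·57·121=1034550; k=3: 79800+0+10·140·121=249200 → min 249200.
Length 4: L₁..L₄: k=1: 0+249200+144·10·121=423440; k=2: 82080+965580+144·57·121=2040828; k=3: 281400+0+144·140·121=2720760 → min 423440.
Optimal parenthesization: (L₁·((L₂·L₃)·L₄)) with cost 423440.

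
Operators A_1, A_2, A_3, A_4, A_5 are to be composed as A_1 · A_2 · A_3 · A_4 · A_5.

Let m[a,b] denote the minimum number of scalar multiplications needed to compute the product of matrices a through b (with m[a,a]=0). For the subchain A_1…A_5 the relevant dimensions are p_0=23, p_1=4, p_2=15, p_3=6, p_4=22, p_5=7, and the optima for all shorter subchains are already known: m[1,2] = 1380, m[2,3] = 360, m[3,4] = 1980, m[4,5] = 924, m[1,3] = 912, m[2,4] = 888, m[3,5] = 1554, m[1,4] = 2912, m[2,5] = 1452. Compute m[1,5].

m[1,5] = min over k∈[1,4] of m[1,k]+m[k+1,5]+p_{0}·p_k·p_{5}.
k=1: 0 + 1452 + 23·4·7 = 2096; k=2: 1380 + 1554 + 23·15·7 = 5349; k=3: 912 + 924 + 23·6·7 = 2802; k=4: 2912 + 0 + 23·22·7 = 6454.
Minimum: 2096 at k=1.

2096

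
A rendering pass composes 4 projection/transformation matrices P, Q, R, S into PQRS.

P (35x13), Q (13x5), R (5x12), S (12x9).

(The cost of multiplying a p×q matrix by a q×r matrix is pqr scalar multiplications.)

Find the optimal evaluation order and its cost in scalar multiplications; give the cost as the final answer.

4390

Adjacent pairs: PQ = 35·13·5 = 2275; QR = 13·5·12 = 780; RS = 5·12·9 = 540.
Length 3: P..R: k=1: 0+780+35·13·12=6240; k=2: 2275+0+35·5·12=4375 → min 4375 | Q..S: k=2: 0+540+13·5·9=1125; k=3: 780+0+13·12·9=2184 → min 1125.
Length 4: P..S: k=1: 0+1125+35·13·9=5220; k=2: 2275+540+35·5·9=4390; k=3: 4375+0+35·12·9=8155 → min 4390.
Optimal parenthesization: ((PQ)(RS)) with cost 4390.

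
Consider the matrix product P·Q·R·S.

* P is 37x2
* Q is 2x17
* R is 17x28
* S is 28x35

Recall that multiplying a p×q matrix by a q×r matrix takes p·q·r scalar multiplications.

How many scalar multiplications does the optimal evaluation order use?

5502

Adjacent pairs: PQ = 37·2·17 = 1258; QR = 2·17·28 = 952; RS = 17·28·35 = 16660.
Length 3: P..R: k=1: 0+952+37·2·28=3024; k=2: 1258+0+37·17·28=18870 → min 3024 | Q..S: k=2: 0+16660+2·17·35=17850; k=3: 952+0+2·28·35=2912 → min 2912.
Length 4: P..S: k=1: 0+2912+37·2·35=5502; k=2: 1258+16660+37·17·35=39933; k=3: 3024+0+37·28·35=39284 → min 5502.
Optimal order: (P·((Q·R)·S)) with cost 5502.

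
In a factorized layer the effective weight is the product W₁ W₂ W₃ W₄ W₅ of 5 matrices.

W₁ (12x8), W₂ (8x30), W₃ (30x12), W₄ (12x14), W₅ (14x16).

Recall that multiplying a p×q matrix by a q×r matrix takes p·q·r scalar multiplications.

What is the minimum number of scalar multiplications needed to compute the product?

Adjacent pairs: W₁W₂ = 12·8·30 = 2880; W₂W₃ = 8·30·12 = 2880; W₃W₄ = 30·12·14 = 5040; W₄W₅ = 12·14·16 = 2688.
Length 3: W₁..W₃: k=1: 0+2880+12·8·12=4032; k=2: 2880+0+12·30·12=7200 → min 4032 | W₂..W₄: k=2: 0+5040+8·30·14=8400; k=3: 2880+0+8·12·14=4224 → min 4224 | W₃..W₅: k=3: 0+2688+30·12·16=8448; k=4: 5040+0+30·14·16=11760 → min 8448.
Length 4: W₁..W₄: k=1: 0+4224+12·8·14=5568; k=2: 2880+5040+12·30·14=12960; k=3: 4032+0+12·12·14=6048 → min 5568 | W₂..W₅: k=2: 0+8448+8·30·16=12288; k=3: 2880+2688+8·12·16=7104; k=4: 4224+0+8·14·16=6016 → min 6016.
Length 5: W₁..W₅: k=1: 0+6016+12·8·16=7552; k=2: 2880+8448+12·30·16=17088; k=3: 4032+2688+12·12·16=9024; k=4: 5568+0+12·14·16=8256 → min 7552.
Optimal order: (W₁ (((W₂ W₃) W₄) W₅)) with cost 7552.

7552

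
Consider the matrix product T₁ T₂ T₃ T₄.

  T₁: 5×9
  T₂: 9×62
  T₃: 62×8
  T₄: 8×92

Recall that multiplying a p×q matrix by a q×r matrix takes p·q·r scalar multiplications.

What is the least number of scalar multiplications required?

Adjacent pairs: T₁T₂ = 5·9·62 = 2790; T₂T₃ = 9·62·8 = 4464; T₃T₄ = 62·8·92 = 45632.
Length 3: T₁..T₃: k=1: 0+4464+5·9·8=4824; k=2: 2790+0+5·62·8=5270 → min 4824 | T₂..T₄: k=2: 0+45632+9·62·92=96968; k=3: 4464+0+9·8·92=11088 → min 11088.
Length 4: T₁..T₄: k=1: 0+11088+5·9·92=15228; k=2: 2790+45632+5·62·92=76942; k=3: 4824+0+5·8·92=8504 → min 8504.
Optimal order: ((T₁ (T₂ T₃)) T₄) with cost 8504.

8504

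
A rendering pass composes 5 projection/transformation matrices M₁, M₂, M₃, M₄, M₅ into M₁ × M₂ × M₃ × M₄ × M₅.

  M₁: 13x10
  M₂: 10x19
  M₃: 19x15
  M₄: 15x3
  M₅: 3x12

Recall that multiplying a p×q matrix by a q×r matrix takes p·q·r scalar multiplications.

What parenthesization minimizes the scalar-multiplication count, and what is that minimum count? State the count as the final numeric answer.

2283

Adjacent pairs: M₁M₂ = 13·10·19 = 2470; M₂M₃ = 10·19·15 = 2850; M₃M₄ = 19·15·3 = 855; M₄M₅ = 15·3·12 = 540.
Length 3: M₁..M₃: k=1: 0+2850+13·10·15=4800; k=2: 2470+0+13·19·15=6175 → min 4800 | M₂..M₄: k=2: 0+855+10·19·3=1425; k=3: 2850+0+10·15·3=3300 → min 1425 | M₃..M₅: k=3: 0+540+19·15·12=3960; k=4: 855+0+19·3·12=1539 → min 1539.
Length 4: M₁..M₄: k=1: 0+1425+13·10·3=1815; k=2: 2470+855+13·19·3=4066; k=3: 4800+0+13·15·3=5385 → min 1815 | M₂..M₅: k=2: 0+1539+10·19·12=3819; k=3: 2850+540+10·15·12=5190; k=4: 1425+0+10·3·12=1785 → min 1785.
Length 5: M₁..M₅: k=1: 0+1785+13·10·12=3345; k=2: 2470+1539+13·19·12=6973; k=3: 4800+540+13·15·12=7680; k=4: 1815+0+13·3·12=2283 → min 2283.
Optimal parenthesization: ((M₁ × (M₂ × (M₃ × M₄))) × M₅) with cost 2283.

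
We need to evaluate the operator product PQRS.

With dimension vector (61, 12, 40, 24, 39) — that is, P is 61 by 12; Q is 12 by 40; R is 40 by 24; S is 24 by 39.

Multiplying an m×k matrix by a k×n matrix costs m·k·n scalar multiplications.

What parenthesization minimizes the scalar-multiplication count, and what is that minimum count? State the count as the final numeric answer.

51300

Adjacent pairs: PQ = 61·12·40 = 29280; QR = 12·40·24 = 11520; RS = 40·24·39 = 37440.
Length 3: P..R: k=1: 0+11520+61·12·24=29088; k=2: 29280+0+61·40·24=87840 → min 29088 | Q..S: k=2: 0+37440+12·40·39=56160; k=3: 11520+0+12·24·39=22752 → min 22752.
Length 4: P..S: k=1: 0+22752+61·12·39=51300; k=2: 29280+37440+61·40·39=161880; k=3: 29088+0+61·24·39=86184 → min 51300.
Optimal parenthesization: (P((QR)S)) with cost 51300.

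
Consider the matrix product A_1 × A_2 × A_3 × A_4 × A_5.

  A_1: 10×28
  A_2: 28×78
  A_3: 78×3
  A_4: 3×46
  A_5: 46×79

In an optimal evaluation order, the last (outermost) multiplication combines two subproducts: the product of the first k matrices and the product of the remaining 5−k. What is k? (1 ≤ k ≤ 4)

Adjacent pairs: A_1A_2 = 10·28·78 = 21840; A_2A_3 = 28·78·3 = 6552; A_3A_4 = 78·3·46 = 10764; A_4A_5 = 3·46·79 = 10902.
Length 3: A_1..A_3: k=1: 0+6552+10·28·3=7392; k=2: 21840+0+10·78·3=24180 → min 7392 | A_2..A_4: k=2: 0+10764+28·78·46=111228; k=3: 6552+0+28·3·46=10416 → min 10416 | A_3..A_5: k=3: 0+10902+78·3·79=29388; k=4: 10764+0+78·46·79=294216 → min 29388.
Length 4: A_1..A_4: k=1: 0+10416+10·28·46=23296; k=2: 21840+10764+10·78·46=68484; k=3: 7392+0+10·3·46=8772 → min 8772 | A_2..A_5: k=2: 0+29388+28·78·79=201924; k=3: 6552+10902+28·3·79=24090; k=4: 10416+0+28·46·79=112168 → min 24090.
Top-level splits: k=1: (A_1..A_1)·(A_2..A_5) → 0+24090+10·28·79 = 46210; k=2: (A_1..A_2)·(A_3..A_5) → 21840+29388+10·78·79 = 112848; k=3: (A_1..A_3)·(A_4..A_5) → 7392+10902+10·3·79 = 20664; k=4: (A_1..A_4)·(A_5..A_5) → 8772+0+10·46·79 = 45112.
Best split is after A_3, i.e. k = 3.

3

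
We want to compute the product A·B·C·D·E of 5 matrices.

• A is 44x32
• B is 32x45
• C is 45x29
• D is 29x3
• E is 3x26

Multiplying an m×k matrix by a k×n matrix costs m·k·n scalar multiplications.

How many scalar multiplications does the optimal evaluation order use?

15891

Adjacent pairs: AB = 44·32·45 = 63360; BC = 32·45·29 = 41760; CD = 45·29·3 = 3915; DE = 29·3·26 = 2262.
Length 3: A..C: k=1: 0+41760+44·32·29=82592; k=2: 63360+0+44·45·29=120780 → min 82592 | B..D: k=2: 0+3915+32·45·3=8235; k=3: 41760+0+32·29·3=44544 → min 8235 | C..E: k=3: 0+2262+45·29·26=36192; k=4: 3915+0+45·3·26=7425 → min 7425.
Length 4: A..D: k=1: 0+8235+44·32·3=12459; k=2: 63360+3915+44·45·3=73215; k=3: 82592+0+44·29·3=86420 → min 12459 | B..E: k=2: 0+7425+32·45·26=44865; k=3: 41760+2262+32·29·26=68150; k=4: 8235+0+32·3·26=10731 → min 10731.
Length 5: A..E: k=1: 0+10731+44·32·26=47339; k=2: 63360+7425+44·45·26=122265; k=3: 82592+2262+44·29·26=118030; k=4: 12459+0+44·3·26=15891 → min 15891.
Optimal order: ((A·(B·(C·D)))·E) with cost 15891.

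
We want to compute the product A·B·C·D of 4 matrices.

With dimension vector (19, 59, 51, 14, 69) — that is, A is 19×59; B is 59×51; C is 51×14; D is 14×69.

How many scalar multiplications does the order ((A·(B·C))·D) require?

76174

(B·C): 59×51 by 51×14 → 59×14, cost 59·51·14 = 42126
(A·(B·C)): 19×59 by 59×14 → 19×14, cost 19·59·14 = 15694; cumulative 57820
((A·(B·C))·D): 19×14 by 14×69 → 19×69, cost 19·14·69 = 18354; cumulative 76174
Total: 76174 scalar multiplications.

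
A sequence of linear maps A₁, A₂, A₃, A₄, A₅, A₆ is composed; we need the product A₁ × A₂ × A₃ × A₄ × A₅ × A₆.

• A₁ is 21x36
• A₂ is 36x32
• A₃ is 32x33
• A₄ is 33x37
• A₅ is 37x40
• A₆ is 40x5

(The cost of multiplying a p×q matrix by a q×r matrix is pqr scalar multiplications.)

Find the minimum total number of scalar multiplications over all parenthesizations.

Adjacent pairs: A₁A₂ = 21·36·32 = 24192; A₂A₃ = 36·32·33 = 38016; A₃A₄ = 32·33·37 = 39072; A₄A₅ = 33·37·40 = 48840; A₅A₆ = 37·40·5 = 7400.
Length 3: A₁..A₃: k=1: 0+38016+21·36·33=62964; k=2: 24192+0+21·32·33=46368 → min 46368 | A₂..A₄: k=2: 0+39072+36·32·37=81696; k=3: 38016+0+36·33·37=81972 → min 81696 | A₃..A₅: k=3: 0+48840+32·33·40=91080; k=4: 39072+0+32·37·40=86432 → min 86432 | A₄..A₆: k=4: 0+7400+33·37·5=13505; k=5: 48840+0+33·40·5=55440 → min 13505.
Length 4: A₁..A₄: k=1: 0+81696+21·36·37=109668; k=2: 24192+39072+21·32·37=88128; k=3: 46368+0+21·33·37=72009 → min 72009 | A₂..A₅: k=2: 0+86432+36·32·40=132512; k=3: 38016+48840+36·33·40=134376; k=4: 81696+0+36·37·40=134976 → min 132512 | A₃..A₆: k=3: 0+13505+32·33·5=18785; k=4: 39072+7400+32·37·5=52392; k=5: 86432+0+32·40·5=92832 → min 18785.
Length 5: A₁..A₅: k=1: 0+132512+21·36·40=162752; k=2: 24192+86432+21·32·40=137504; k=3: 46368+48840+21·33·40=122928; k=4: 72009+0+21·37·40=103089 → min 103089 | A₂..A₆: k=2: 0+18785+36·32·5=24545; k=3: 38016+13505+36·33·5=57461; k=4: 81696+7400+36·37·5=95756; k=5: 132512+0+36·40·5=139712 → min 24545.
Length 6: A₁..A₆: k=1: 0+24545+21·36·5=28325; k=2: 24192+18785+21·32·5=46337; k=3: 46368+13505+21·33·5=63338; k=4: 72009+7400+21·37·5=83294; k=5: 103089+0+21·40·5=107289 → min 28325.
Optimal order: (A₁ × (A₂ × (A₃ × (A₄ × (A₅ × A₆))))) with cost 28325.

28325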